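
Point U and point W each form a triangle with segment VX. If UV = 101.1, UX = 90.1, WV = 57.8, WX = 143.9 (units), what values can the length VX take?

From triangle UVX: |101.1 − 90.1| < VX < 101.1 + 90.1, i.e. 11.0 < VX < 191.2.
From triangle WVX: 86.1 < VX < 201.7.
Both must hold, so VX lies in the intersection.

86.1 < VX < 191.2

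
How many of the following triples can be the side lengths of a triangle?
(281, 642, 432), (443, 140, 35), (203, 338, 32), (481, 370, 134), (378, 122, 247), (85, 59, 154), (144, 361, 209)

2

(281,432,642): 281+432 > 642 → valid
(35,140,443): 35+140 ≤ 443 → not valid
(32,203,338): 32+203 ≤ 338 → not valid
(134,370,481): 134+370 > 481 → valid
(122,247,378): 122+247 ≤ 378 → not valid
(59,85,154): 59+85 ≤ 154 → not valid
(144,209,361): 144+209 ≤ 361 → not valid
2 of the 7 triples form a triangle.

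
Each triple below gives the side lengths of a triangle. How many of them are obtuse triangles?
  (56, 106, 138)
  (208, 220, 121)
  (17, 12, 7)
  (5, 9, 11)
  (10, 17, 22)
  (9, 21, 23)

5

(56,106,138): 56²+106² = 14372 < 19044 = 138² → obtuse
(208,220,121): 121²+208² = 57905 > 48400 = 220² → acute
(17,12,7): 7²+12² = 193 < 289 = 17² → obtuse
(5,9,11): 5²+9² = 106 < 121 = 11² → obtuse
(10,17,22): 10²+17² = 389 < 484 = 22² → obtuse
(9,21,23): 9²+21² = 522 < 529 = 23² → obtuse
5 of the 6 are obtuse.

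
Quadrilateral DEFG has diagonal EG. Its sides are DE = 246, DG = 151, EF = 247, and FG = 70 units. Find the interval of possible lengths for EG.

From triangle DEG: |246 − 151| < EG < 246 + 151, i.e. 95 < EG < 397.
From triangle FEG: 177 < EG < 317.
Both must hold, so EG lies in the intersection.

177 < EG < 317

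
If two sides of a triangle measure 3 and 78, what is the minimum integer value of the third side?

76

The third side must be strictly greater than |3 − 78| = 75.
The smallest integer above 75 is 76.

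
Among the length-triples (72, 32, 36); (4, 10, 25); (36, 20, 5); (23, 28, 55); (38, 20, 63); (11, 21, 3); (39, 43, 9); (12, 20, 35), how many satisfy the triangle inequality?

(32,36,72): 32+36 ≤ 72 → not valid
(4,10,25): 4+10 ≤ 25 → not valid
(5,20,36): 5+20 ≤ 36 → not valid
(23,28,55): 23+28 ≤ 55 → not valid
(20,38,63): 20+38 ≤ 63 → not valid
(3,11,21): 3+11 ≤ 21 → not valid
(9,39,43): 9+39 > 43 → valid
(12,20,35): 12+20 ≤ 35 → not valid
1 of the 8 triples forms a triangle.

1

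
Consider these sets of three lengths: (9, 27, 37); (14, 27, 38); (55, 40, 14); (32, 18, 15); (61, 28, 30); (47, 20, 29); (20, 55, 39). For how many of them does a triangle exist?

(9,27,37): 9+27 ≤ 37 → not valid
(14,27,38): 14+27 > 38 → valid
(14,40,55): 14+40 ≤ 55 → not valid
(15,18,32): 15+18 > 32 → valid
(28,30,61): 28+30 ≤ 61 → not valid
(20,29,47): 20+29 > 47 → valid
(20,39,55): 20+39 > 55 → valid
4 of the 7 triples form a triangle.

4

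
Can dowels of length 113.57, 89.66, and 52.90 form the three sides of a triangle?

Yes

The longest side is 113.57, and the other two sum to 142.56.
Since 142.56 > 113.57, the triangle inequality holds.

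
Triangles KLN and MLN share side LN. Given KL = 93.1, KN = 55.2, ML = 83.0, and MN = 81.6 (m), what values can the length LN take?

From triangle KLN: |93.1 − 55.2| < LN < 93.1 + 55.2, i.e. 37.9 < LN < 148.3.
From triangle MLN: 1.4 < LN < 164.6.
Both must hold, so LN lies in the intersection.

37.9 < LN < 148.3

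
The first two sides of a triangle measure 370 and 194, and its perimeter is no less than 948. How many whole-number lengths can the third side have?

Triangle inequality: 176 < x < 564. Perimeter ≥ 948 gives x ≥ 948 − 370 − 194 = 384.
So 384 ≤ x < 564; integers 384 through 563: 180 values.

180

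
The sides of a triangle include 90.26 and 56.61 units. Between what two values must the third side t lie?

33.65 < t < 146.87

By the triangle inequality, t must be less than 90.26 + 56.61 = 146.87 and greater than |90.26 − 56.61| = 33.65.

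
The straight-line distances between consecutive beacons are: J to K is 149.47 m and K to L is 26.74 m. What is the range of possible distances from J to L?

122.73 ≤ JL ≤ 176.21 m

By the triangle inequality, |149.47 − 26.74| ≤ JL ≤ 149.47 + 26.74.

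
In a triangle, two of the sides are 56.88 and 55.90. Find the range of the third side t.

0.98 < t < 112.78

By the triangle inequality, t must be less than 56.88 + 55.90 = 112.78 and greater than |56.88 − 55.90| = 0.98.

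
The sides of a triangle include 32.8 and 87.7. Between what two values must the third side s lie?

By the triangle inequality, s must be less than 32.8 + 87.7 = 120.5 and greater than |32.8 − 87.7| = 54.9.

54.9 < s < 120.5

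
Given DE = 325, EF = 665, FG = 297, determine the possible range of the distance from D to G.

43 ≤ DG ≤ 1287

The maximum is all hops collinear in one direction: 325 + 665 + 297 = 1287.
The longest hop is 665; the others sum to 622. Folding the others back against it leaves at least 665 − 622 = 43.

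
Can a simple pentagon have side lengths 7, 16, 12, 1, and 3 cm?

A pentagon exists iff every side is shorter than the sum of the others — equivalently, the longest side is less than the sum of the rest.
Longest side 16 < 23 (sum of the remaining 4), so yes.

Yes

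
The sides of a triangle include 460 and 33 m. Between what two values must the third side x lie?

427 < x < 493 (m)

By the triangle inequality, x must be less than 460 + 33 = 493 and greater than |460 − 33| = 427.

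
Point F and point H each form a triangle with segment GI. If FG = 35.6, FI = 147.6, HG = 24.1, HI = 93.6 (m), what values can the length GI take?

From triangle FGI: |35.6 − 147.6| < GI < 35.6 + 147.6, i.e. 112.0 < GI < 183.2.
From triangle HGI: 69.5 < GI < 117.7.
Both must hold, so GI lies in the intersection.

112.0 < GI < 117.7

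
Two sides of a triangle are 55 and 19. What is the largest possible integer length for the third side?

73

The third side must be strictly less than 55 + 19 = 74.
The largest integer below 74 is 73.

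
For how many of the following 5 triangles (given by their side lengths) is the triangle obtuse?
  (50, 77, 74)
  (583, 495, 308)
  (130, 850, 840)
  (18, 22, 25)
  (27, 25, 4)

1

(50,77,74): 50²+74² = 7976 > 5929 = 77² → acute
(583,495,308): 308²+495² = 339889 = 583² → right
(130,850,840): 130²+840² = 722500 = 850² → right
(18,22,25): 18²+22² = 808 > 625 = 25² → acute
(27,25,4): 4²+25² = 641 < 729 = 27² → obtuse
1 of the 5 is obtuse.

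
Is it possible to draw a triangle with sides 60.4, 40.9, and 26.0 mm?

The longest side is 60.4, and the other two sum to 66.9.
Since 66.9 > 60.4, the triangle inequality holds.

Yes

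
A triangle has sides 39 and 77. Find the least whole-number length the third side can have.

39

The third side must be strictly greater than |39 − 77| = 38.
The smallest integer above 38 is 39.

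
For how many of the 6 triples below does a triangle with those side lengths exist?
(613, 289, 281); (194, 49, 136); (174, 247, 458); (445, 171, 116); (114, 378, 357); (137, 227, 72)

(281,289,613): 281+289 ≤ 613 → not valid
(49,136,194): 49+136 ≤ 194 → not valid
(174,247,458): 174+247 ≤ 458 → not valid
(116,171,445): 116+171 ≤ 445 → not valid
(114,357,378): 114+357 > 378 → valid
(72,137,227): 72+137 ≤ 227 → not valid
1 of the 6 triples forms a triangle.

1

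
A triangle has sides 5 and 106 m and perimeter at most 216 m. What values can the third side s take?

Triangle inequality alone gives 101 < s < 111.
The perimeter condition gives s ≤ 216 − 5 − 106 = 105.
Intersecting the two: 101 < s ≤ 105.

101 < s ≤ 105 m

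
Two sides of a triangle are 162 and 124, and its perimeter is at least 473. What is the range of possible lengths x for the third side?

187 ≤ x < 286

Triangle inequality alone gives 38 < x < 286.
The perimeter condition gives x ≥ 473 − 162 − 124 = 187.
Intersecting the two: 187 ≤ x < 286.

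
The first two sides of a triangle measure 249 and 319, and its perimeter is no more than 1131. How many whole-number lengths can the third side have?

Triangle inequality: 70 < x < 568. Perimeter ≤ 1131 gives x ≤ 1131 − 249 − 319 = 563.
So 70 < x ≤ 563; integers 71 through 563: 493 values.

493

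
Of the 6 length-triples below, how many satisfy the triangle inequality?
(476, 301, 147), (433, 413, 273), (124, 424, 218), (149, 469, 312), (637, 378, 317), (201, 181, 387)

2

(147,301,476): 147+301 ≤ 476 → not valid
(273,413,433): 273+413 > 433 → valid
(124,218,424): 124+218 ≤ 424 → not valid
(149,312,469): 149+312 ≤ 469 → not valid
(317,378,637): 317+378 > 637 → valid
(181,201,387): 181+201 ≤ 387 → not valid
2 of the 6 triples form a triangle.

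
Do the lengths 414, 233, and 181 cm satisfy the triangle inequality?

The two shorter sides sum to 414, exactly equal to the longest side 414.
That gives only a degenerate (flat) triangle — the inequality must be strict.

No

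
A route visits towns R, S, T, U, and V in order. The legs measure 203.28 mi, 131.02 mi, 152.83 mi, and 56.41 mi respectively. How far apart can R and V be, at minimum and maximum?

The maximum is all hops collinear in one direction: 203.28 + 131.02 + 152.83 + 56.41 = 543.54.
The longest hop is 203.28; the others sum to 340.26. Since 203.28 ≤ 340.26, the path can fold back on itself completely, so the minimum distance is 0.

0 ≤ RV ≤ 543.54 mi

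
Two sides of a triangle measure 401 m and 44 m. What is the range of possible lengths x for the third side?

By the triangle inequality, x must be less than 401 + 44 = 445 and greater than |401 − 44| = 357.

357 < x < 445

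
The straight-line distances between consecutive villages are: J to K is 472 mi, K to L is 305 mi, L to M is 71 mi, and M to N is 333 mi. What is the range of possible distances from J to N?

0 ≤ JN ≤ 1181 mi

The maximum is all hops collinear in one direction: 472 + 305 + 71 + 333 = 1181.
The longest hop is 472; the others sum to 709. Since 472 ≤ 709, the path can fold back on itself completely, so the minimum distance is 0.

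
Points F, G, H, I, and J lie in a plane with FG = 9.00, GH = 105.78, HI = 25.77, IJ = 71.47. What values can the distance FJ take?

The maximum is all hops collinear in one direction: 9.00 + 105.78 + 25.77 + 71.47 = 212.02.
The longest hop is 105.78; the others sum to 106.24. Since 105.78 ≤ 106.24, the path can fold back on itself completely, so the minimum distance is 0.

0 ≤ FJ ≤ 212.02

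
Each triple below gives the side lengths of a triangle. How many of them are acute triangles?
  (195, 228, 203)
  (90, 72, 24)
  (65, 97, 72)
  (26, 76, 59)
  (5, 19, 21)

(195,228,203): 195²+203² = 79234 > 51984 = 228² → acute
(90,72,24): 24²+72² = 5760 < 8100 = 90² → obtuse
(65,97,72): 65²+72² = 9409 = 97² → right
(26,76,59): 26²+59² = 4157 < 5776 = 76² → obtuse
(5,19,21): 5²+19² = 386 < 441 = 21² → obtuse
1 of the 5 is acute.

1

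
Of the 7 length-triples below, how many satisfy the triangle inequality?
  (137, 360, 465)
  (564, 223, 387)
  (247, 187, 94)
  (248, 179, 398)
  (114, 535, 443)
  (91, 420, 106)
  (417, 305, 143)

(137,360,465): 137+360 > 465 → valid
(223,387,564): 223+387 > 564 → valid
(94,187,247): 94+187 > 247 → valid
(179,248,398): 179+248 > 398 → valid
(114,443,535): 114+443 > 535 → valid
(91,106,420): 91+106 ≤ 420 → not valid
(143,305,417): 143+305 > 417 → valid
6 of the 7 triples form a triangle.

6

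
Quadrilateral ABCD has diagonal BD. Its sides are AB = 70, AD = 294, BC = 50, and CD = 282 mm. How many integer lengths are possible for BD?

From triangle ABD: 224 < BD < 364.
From triangle CBD: 232 < BD < 332.
Intersection: 232 < BD < 332, so integers 233 through 331: 99 values.

99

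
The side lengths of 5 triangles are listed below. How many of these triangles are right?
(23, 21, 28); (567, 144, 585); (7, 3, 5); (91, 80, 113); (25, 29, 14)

1

(23,21,28): 21²+23² = 970 > 784 = 28² → acute
(567,144,585): 144²+567² = 342225 = 585² → right
(7,3,5): 3²+5² = 34 < 49 = 7² → obtuse
(91,80,113): 80²+91² = 14681 > 12769 = 113² → acute
(25,29,14): 14²+25² = 821 < 841 = 29² → obtuse
1 of the 5 is right.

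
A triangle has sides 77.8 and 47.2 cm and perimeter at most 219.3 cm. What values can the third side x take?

Triangle inequality alone gives 30.6 < x < 125.0.
The perimeter condition gives x ≤ 219.3 − 77.8 − 47.2 = 94.3.
Intersecting the two: 30.6 < x ≤ 94.3.

30.6 < x ≤ 94.3 cm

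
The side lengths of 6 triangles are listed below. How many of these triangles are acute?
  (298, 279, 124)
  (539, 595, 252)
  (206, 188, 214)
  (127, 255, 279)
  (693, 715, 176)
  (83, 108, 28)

3

(298,279,124): 124²+279² = 93217 > 88804 = 298² → acute
(539,595,252): 252²+539² = 354025 = 595² → right
(206,188,214): 188²+206² = 77780 > 45796 = 214² → acute
(127,255,279): 127²+255² = 81154 > 77841 = 279² → acute
(693,715,176): 176²+693² = 511225 = 715² → right
(83,108,28): 28²+83² = 7673 < 11664 = 108² → obtuse
3 of the 6 are acute.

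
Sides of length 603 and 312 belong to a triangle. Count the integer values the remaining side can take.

623

The third side lies in the open interval (291, 915).
Integers from 292 to 914 inclusive: 914 − 292 + 1 = 623.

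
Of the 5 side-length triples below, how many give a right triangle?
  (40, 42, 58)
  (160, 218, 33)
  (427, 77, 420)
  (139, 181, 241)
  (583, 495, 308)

3

(40,42,58): 40²+42² = 3364 = 58² → right
(160,218,33): 33+160 ≤ 218, not a triangle
(427,77,420): 77²+420² = 182329 = 427² → right
(139,181,241): 139²+181² = 52082 < 58081 = 241² → obtuse
(583,495,308): 308²+495² = 339889 = 583² → right
3 of the 5 are right.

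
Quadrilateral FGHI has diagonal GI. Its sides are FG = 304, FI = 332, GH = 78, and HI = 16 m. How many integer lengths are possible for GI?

31

From triangle FGI: 28 < GI < 636.
From triangle HGI: 62 < GI < 94.
Intersection: 62 < GI < 94, so integers 63 through 93: 31 values.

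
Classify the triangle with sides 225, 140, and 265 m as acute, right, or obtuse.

right

Compare the square of the longest side to the sum of squares of the other two: 140² + 225² = 70225 = 265².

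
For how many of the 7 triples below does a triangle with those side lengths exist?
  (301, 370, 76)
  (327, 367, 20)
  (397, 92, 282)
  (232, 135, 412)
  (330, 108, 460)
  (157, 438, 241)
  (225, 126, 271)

(76,301,370): 76+301 > 370 → valid
(20,327,367): 20+327 ≤ 367 → not valid
(92,282,397): 92+282 ≤ 397 → not valid
(135,232,412): 135+232 ≤ 412 → not valid
(108,330,460): 108+330 ≤ 460 → not valid
(157,241,438): 157+241 ≤ 438 → not valid
(126,225,271): 126+225 > 271 → valid
2 of the 7 triples form a triangle.

2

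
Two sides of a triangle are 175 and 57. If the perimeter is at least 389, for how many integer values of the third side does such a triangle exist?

75

Triangle inequality: 118 < x < 232. Perimeter ≥ 389 gives x ≥ 389 − 175 − 57 = 157.
So 157 ≤ x < 232; integers 157 through 231: 75 values.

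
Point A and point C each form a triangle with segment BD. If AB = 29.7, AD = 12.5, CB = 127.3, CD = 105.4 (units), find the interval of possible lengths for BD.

From triangle ABD: |29.7 − 12.5| < BD < 29.7 + 12.5, i.e. 17.2 < BD < 42.2.
From triangle CBD: 21.9 < BD < 232.7.
Both must hold, so BD lies in the intersection.

21.9 < BD < 42.2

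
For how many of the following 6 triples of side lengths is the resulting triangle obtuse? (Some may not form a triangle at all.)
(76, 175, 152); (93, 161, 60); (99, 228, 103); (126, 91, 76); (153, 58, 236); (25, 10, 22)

3

(76,175,152): 76²+152² = 28880 < 30625 = 175² → obtuse
(93,161,60): 60+93 ≤ 161, not a triangle
(99,228,103): 99+103 ≤ 228, not a triangle
(126,91,76): 76²+91² = 14057 < 15876 = 126² → obtuse
(153,58,236): 58+153 ≤ 236, not a triangle
(25,10,22): 10²+22² = 584 < 625 = 25² → obtuse
3 of the 6 are obtuse.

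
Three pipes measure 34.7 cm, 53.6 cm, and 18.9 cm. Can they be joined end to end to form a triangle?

The two shorter sides sum to 53.6, exactly equal to the longest side 53.6.
That gives only a degenerate (flat) triangle — the inequality must be strict.

No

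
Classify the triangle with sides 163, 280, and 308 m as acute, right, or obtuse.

acute

Compare the square of the longest side to the sum of squares of the other two: 163² + 280² = 104969 > 94864 = 308².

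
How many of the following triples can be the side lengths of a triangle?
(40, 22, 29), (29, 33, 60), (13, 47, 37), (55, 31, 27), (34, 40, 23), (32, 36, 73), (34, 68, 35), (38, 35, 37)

(22,29,40): 22+29 > 40 → valid
(29,33,60): 29+33 > 60 → valid
(13,37,47): 13+37 > 47 → valid
(27,31,55): 27+31 > 55 → valid
(23,34,40): 23+34 > 40 → valid
(32,36,73): 32+36 ≤ 73 → not valid
(34,35,68): 34+35 > 68 → valid
(35,37,38): 35+37 > 38 → valid
7 of the 8 triples form a triangle.

7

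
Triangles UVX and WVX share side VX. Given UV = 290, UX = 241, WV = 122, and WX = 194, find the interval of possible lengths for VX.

From triangle UVX: |290 − 241| < VX < 290 + 241, i.e. 49 < VX < 531.
From triangle WVX: 72 < VX < 316.
Both must hold, so VX lies in the intersection.

72 < VX < 316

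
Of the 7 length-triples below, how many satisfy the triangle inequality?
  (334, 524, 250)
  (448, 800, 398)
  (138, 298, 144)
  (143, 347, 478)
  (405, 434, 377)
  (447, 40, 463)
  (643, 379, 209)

5

(250,334,524): 250+334 > 524 → valid
(398,448,800): 398+448 > 800 → valid
(138,144,298): 138+144 ≤ 298 → not valid
(143,347,478): 143+347 > 478 → valid
(377,405,434): 377+405 > 434 → valid
(40,447,463): 40+447 > 463 → valid
(209,379,643): 209+379 ≤ 643 → not valid
5 of the 7 triples form a triangle.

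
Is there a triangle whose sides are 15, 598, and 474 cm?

No

The longest side is 598, but the other two sum to only 489.
489 < 598, so the triangle inequality fails.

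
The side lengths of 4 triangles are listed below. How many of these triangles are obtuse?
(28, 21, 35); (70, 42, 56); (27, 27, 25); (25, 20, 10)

(28,21,35): 21²+28² = 1225 = 35² → right
(70,42,56): 42²+56² = 4900 = 70² → right
(27,27,25): 25²+27² = 1354 > 729 = 27² → acute
(25,20,10): 10²+20² = 500 < 625 = 25² → obtuse
1 of the 4 is obtuse.

1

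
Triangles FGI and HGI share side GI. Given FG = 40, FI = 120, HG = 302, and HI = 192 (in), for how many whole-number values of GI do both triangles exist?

From triangle FGI: 80 < GI < 160.
From triangle HGI: 110 < GI < 494.
Intersection: 110 < GI < 160, so integers 111 through 159: 49 values.

49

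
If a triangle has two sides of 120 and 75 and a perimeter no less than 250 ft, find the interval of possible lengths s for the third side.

Triangle inequality alone gives 45 < s < 195.
The perimeter condition gives s ≥ 250 − 120 − 75 = 55.
Intersecting the two: 55 ≤ s < 195.

55 ≤ s < 195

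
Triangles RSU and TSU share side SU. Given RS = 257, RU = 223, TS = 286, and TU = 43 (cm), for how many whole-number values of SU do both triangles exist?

85

From triangle RSU: 34 < SU < 480.
From triangle TSU: 243 < SU < 329.
Intersection: 243 < SU < 329, so integers 244 through 328: 85 values.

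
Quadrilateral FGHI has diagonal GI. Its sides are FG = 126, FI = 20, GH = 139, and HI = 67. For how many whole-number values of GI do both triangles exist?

From triangle FGI: 106 < GI < 146.
From triangle HGI: 72 < GI < 206.
Intersection: 106 < GI < 146, so integers 107 through 145: 39 values.

39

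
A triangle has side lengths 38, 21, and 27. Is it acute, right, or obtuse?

obtuse

Compare the square of the longest side to the sum of squares of the other two: 21² + 27² = 1170 < 1444 = 38².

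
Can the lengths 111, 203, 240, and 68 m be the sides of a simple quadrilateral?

A quadrilateral exists iff every side is shorter than the sum of the others — equivalently, the longest side is less than the sum of the rest.
Longest side 240 < 382 (sum of the remaining 3), so yes.

Yes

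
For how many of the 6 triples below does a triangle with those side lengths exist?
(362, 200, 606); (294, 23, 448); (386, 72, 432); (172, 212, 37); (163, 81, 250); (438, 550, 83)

1

(200,362,606): 200+362 ≤ 606 → not valid
(23,294,448): 23+294 ≤ 448 → not valid
(72,386,432): 72+386 > 432 → valid
(37,172,212): 37+172 ≤ 212 → not valid
(81,163,250): 81+163 ≤ 250 → not valid
(83,438,550): 83+438 ≤ 550 → not valid
1 of the 6 triples forms a triangle.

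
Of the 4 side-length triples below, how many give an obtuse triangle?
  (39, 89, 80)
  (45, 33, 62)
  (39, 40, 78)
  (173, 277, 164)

(39,89,80): 39²+80² = 7921 = 89² → right
(45,33,62): 33²+45² = 3114 < 3844 = 62² → obtuse
(39,40,78): 39²+40² = 3121 < 6084 = 78² → obtuse
(173,277,164): 164²+173² = 56825 < 76729 = 277² → obtuse
3 of the 4 are obtuse.

3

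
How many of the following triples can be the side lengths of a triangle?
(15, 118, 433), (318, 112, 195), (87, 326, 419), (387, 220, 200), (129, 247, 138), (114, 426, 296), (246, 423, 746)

2

(15,118,433): 15+118 ≤ 433 → not valid
(112,195,318): 112+195 ≤ 318 → not valid
(87,326,419): 87+326 ≤ 419 → not valid
(200,220,387): 200+220 > 387 → valid
(129,138,247): 129+138 > 247 → valid
(114,296,426): 114+296 ≤ 426 → not valid
(246,423,746): 246+423 ≤ 746 → not valid
2 of the 7 triples form a triangle.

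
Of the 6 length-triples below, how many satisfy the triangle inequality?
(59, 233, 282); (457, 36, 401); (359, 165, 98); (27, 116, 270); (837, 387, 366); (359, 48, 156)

(59,233,282): 59+233 > 282 → valid
(36,401,457): 36+401 ≤ 457 → not valid
(98,165,359): 98+165 ≤ 359 → not valid
(27,116,270): 27+116 ≤ 270 → not valid
(366,387,837): 366+387 ≤ 837 → not valid
(48,156,359): 48+156 ≤ 359 → not valid
1 of the 6 triples forms a triangle.

1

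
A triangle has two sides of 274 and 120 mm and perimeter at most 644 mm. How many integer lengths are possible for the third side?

Triangle inequality: 154 < x < 394. Perimeter ≤ 644 gives x ≤ 644 − 274 − 120 = 250.
So 154 < x ≤ 250; integers 155 through 250: 96 values.

96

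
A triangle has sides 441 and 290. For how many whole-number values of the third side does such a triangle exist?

579

The third side lies in the open interval (151, 731).
Integers from 152 to 730 inclusive: 730 − 152 + 1 = 579.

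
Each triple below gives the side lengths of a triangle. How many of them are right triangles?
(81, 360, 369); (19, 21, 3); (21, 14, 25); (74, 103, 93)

1

(81,360,369): 81²+360² = 136161 = 369² → right
(19,21,3): 3²+19² = 370 < 441 = 21² → obtuse
(21,14,25): 14²+21² = 637 > 625 = 25² → acute
(74,103,93): 74²+93² = 14125 > 10609 = 103² → acute
1 of the 4 is right.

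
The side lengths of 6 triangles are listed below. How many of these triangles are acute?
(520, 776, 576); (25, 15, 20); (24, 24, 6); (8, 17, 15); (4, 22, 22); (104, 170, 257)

(520,776,576): 520²+576² = 602176 = 776² → right
(25,15,20): 15²+20² = 625 = 25² → right
(24,24,6): 6²+24² = 612 > 576 = 24² → acute
(8,17,15): 8²+15² = 289 = 17² → right
(4,22,22): 4²+22² = 500 > 484 = 22² → acute
(104,170,257): 104²+170² = 39716 < 66049 = 257² → obtuse
2 of the 6 are acute.

2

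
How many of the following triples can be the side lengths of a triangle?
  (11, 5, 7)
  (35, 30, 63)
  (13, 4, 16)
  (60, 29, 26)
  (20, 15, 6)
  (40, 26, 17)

(5,7,11): 5+7 > 11 → valid
(30,35,63): 30+35 > 63 → valid
(4,13,16): 4+13 > 16 → valid
(26,29,60): 26+29 ≤ 60 → not valid
(6,15,20): 6+15 > 20 → valid
(17,26,40): 17+26 > 40 → valid
5 of the 6 triples form a triangle.

5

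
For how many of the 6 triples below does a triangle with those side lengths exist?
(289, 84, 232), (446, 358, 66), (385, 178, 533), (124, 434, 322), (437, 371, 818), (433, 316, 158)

4

(84,232,289): 84+232 > 289 → valid
(66,358,446): 66+358 ≤ 446 → not valid
(178,385,533): 178+385 > 533 → valid
(124,322,434): 124+322 > 434 → valid
(371,437,818): 371+437 ≤ 818 → not valid
(158,316,433): 158+316 > 433 → valid
4 of the 6 triples form a triangle.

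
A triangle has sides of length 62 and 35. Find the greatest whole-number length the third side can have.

96

The third side must be strictly less than 62 + 35 = 97.
The largest integer below 97 is 96.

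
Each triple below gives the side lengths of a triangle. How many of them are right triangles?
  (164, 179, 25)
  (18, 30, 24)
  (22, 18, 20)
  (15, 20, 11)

1

(164,179,25): 25²+164² = 27521 < 32041 = 179² → obtuse
(18,30,24): 18²+24² = 900 = 30² → right
(22,18,20): 18²+20² = 724 > 484 = 22² → acute
(15,20,11): 11²+15² = 346 < 400 = 20² → obtuse
1 of the 4 is right.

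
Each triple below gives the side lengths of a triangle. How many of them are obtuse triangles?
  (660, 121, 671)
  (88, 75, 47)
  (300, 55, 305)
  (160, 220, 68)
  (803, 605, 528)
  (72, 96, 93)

1

(660,121,671): 121²+660² = 450241 = 671² → right
(88,75,47): 47²+75² = 7834 > 7744 = 88² → acute
(300,55,305): 55²+300² = 93025 = 305² → right
(160,220,68): 68²+160² = 30224 < 48400 = 220² → obtuse
(803,605,528): 528²+605² = 644809 = 803² → right
(72,96,93): 72²+93² = 13833 > 9216 = 96² → acute
1 of the 6 is obtuse.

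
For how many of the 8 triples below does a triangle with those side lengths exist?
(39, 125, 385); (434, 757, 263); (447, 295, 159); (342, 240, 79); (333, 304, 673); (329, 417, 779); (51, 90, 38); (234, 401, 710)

1

(39,125,385): 39+125 ≤ 385 → not valid
(263,434,757): 263+434 ≤ 757 → not valid
(159,295,447): 159+295 > 447 → valid
(79,240,342): 79+240 ≤ 342 → not valid
(304,333,673): 304+333 ≤ 673 → not valid
(329,417,779): 329+417 ≤ 779 → not valid
(38,51,90): 38+51 ≤ 90 → not valid
(234,401,710): 234+401 ≤ 710 → not valid
1 of the 8 triples forms a triangle.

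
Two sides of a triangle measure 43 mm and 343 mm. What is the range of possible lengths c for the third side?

By the triangle inequality, c must be less than 43 + 343 = 386 and greater than |43 − 343| = 300.

300 < c < 386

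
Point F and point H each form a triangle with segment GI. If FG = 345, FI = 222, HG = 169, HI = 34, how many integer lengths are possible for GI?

From triangle FGI: 123 < GI < 567.
From triangle HGI: 135 < GI < 203.
Intersection: 135 < GI < 203, so integers 136 through 202: 67 values.

67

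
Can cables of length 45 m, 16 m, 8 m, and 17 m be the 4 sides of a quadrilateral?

For a quadrilateral, each side must be shorter than the sum of the others.
Here the longest side is 45, but the remaining 3 sides sum to only 41.

No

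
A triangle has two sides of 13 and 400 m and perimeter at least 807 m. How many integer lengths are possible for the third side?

19

Triangle inequality: 387 < x < 413. Perimeter ≥ 807 gives x ≥ 807 − 13 − 400 = 394.
So 394 ≤ x < 413; integers 394 through 412: 19 values.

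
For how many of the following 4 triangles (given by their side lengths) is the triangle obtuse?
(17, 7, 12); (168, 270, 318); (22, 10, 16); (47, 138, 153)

3

(17,7,12): 7²+12² = 193 < 289 = 17² → obtuse
(168,270,318): 168²+270² = 101124 = 318² → right
(22,10,16): 10²+16² = 356 < 484 = 22² → obtuse
(47,138,153): 47²+138² = 21253 < 23409 = 153² → obtuse
3 of the 4 are obtuse.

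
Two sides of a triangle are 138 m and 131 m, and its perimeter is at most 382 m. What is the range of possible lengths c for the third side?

7 < c ≤ 113

Triangle inequality alone gives 7 < c < 269.
The perimeter condition gives c ≤ 382 − 138 − 131 = 113.
Intersecting the two: 7 < c ≤ 113.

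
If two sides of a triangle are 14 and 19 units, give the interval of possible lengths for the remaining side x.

By the triangle inequality, x must be less than 14 + 19 = 33 and greater than |14 − 19| = 5.

5 < x < 33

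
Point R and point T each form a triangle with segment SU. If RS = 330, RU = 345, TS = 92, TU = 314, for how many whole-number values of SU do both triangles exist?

From triangle RSU: 15 < SU < 675.
From triangle TSU: 222 < SU < 406.
Intersection: 222 < SU < 406, so integers 223 through 405: 183 values.

183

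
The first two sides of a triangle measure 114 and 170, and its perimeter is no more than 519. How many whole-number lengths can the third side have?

Triangle inequality: 56 < x < 284. Perimeter ≤ 519 gives x ≤ 519 − 114 − 170 = 235.
So 56 < x ≤ 235; integers 57 through 235: 179 values.

179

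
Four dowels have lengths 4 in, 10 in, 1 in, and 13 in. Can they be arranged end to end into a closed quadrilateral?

Yes

A quadrilateral exists iff every side is shorter than the sum of the others — equivalently, the longest side is less than the sum of the rest.
Longest side 13 < 15 (sum of the remaining 3), so yes.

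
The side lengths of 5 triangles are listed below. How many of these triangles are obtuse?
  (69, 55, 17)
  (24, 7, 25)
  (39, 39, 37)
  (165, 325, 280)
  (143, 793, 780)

1

(69,55,17): 17²+55² = 3314 < 4761 = 69² → obtuse
(24,7,25): 7²+24² = 625 = 25² → right
(39,39,37): 37²+39² = 2890 > 1521 = 39² → acute
(165,325,280): 165²+280² = 105625 = 325² → right
(143,793,780): 143²+780² = 628849 = 793² → right
1 of the 5 is obtuse.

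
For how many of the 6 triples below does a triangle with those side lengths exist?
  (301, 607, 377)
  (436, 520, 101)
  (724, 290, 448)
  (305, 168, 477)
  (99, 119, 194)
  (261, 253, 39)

(301,377,607): 301+377 > 607 → valid
(101,436,520): 101+436 > 520 → valid
(290,448,724): 290+448 > 724 → valid
(168,305,477): 168+305 ≤ 477 → not valid
(99,119,194): 99+119 > 194 → valid
(39,253,261): 39+253 > 261 → valid
5 of the 6 triples form a triangle.

5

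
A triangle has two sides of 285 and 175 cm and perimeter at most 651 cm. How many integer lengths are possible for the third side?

Triangle inequality: 110 < x < 460. Perimeter ≤ 651 gives x ≤ 651 − 285 − 175 = 191.
So 110 < x ≤ 191; integers 111 through 191: 81 values.

81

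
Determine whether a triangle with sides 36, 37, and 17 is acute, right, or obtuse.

acute

Compare the square of the longest side to the sum of squares of the other two: 17² + 36² = 1585 > 1369 = 37².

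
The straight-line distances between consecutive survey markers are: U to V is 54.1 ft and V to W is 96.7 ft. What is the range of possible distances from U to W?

42.6 ≤ UW ≤ 150.8 ft

By the triangle inequality, |54.1 − 96.7| ≤ UW ≤ 54.1 + 96.7.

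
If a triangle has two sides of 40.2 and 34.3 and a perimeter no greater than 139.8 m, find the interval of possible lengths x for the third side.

Triangle inequality alone gives 5.9 < x < 74.5.
The perimeter condition gives x ≤ 139.8 − 40.2 − 34.3 = 65.3.
Intersecting the two: 5.9 < x ≤ 65.3.

5.9 < x ≤ 65.3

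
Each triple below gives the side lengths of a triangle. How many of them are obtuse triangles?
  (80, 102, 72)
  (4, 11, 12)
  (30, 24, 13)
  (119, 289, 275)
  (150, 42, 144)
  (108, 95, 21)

3

(80,102,72): 72²+80² = 11584 > 10404 = 102² → acute
(4,11,12): 4²+11² = 137 < 144 = 12² → obtuse
(30,24,13): 13²+24² = 745 < 900 = 30² → obtuse
(119,289,275): 119²+275² = 89786 > 83521 = 289² → acute
(150,42,144): 42²+144² = 22500 = 150² → right
(108,95,21): 21²+95² = 9466 < 11664 = 108² → obtuse
3 of the 6 are obtuse.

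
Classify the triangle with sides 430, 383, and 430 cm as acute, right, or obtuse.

Compare the square of the longest side to the sum of squares of the other two: 383² + 430² = 331589 > 184900 = 430².

acute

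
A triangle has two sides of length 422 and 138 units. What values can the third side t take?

By the triangle inequality, t must be less than 422 + 138 = 560 and greater than |422 − 138| = 284.

284 < t < 560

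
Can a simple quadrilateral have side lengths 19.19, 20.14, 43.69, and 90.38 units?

No

For a quadrilateral, each side must be shorter than the sum of the others.
Here the longest side is 90.38, but the remaining 3 sides sum to only 83.02.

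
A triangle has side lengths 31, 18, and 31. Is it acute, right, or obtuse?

acute

Compare the square of the longest side to the sum of squares of the other two: 18² + 31² = 1285 > 961 = 31².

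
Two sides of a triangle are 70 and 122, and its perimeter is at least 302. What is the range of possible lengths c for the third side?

Triangle inequality alone gives 52 < c < 192.
The perimeter condition gives c ≥ 302 − 70 − 122 = 110.
Intersecting the two: 110 ≤ c < 192.

110 ≤ c < 192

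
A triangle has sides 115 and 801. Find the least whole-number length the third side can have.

The third side must be strictly greater than |115 − 801| = 686.
The smallest integer above 686 is 687.

687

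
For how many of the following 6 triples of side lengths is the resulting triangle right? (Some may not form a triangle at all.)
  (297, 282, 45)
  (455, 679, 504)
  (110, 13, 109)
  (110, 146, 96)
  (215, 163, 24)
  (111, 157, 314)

2

(297,282,45): 45²+282² = 81549 < 88209 = 297² → obtuse
(455,679,504): 455²+504² = 461041 = 679² → right
(110,13,109): 13²+109² = 12050 < 12100 = 110² → obtuse
(110,146,96): 96²+110² = 21316 = 146² → right
(215,163,24): 24+163 ≤ 215, not a triangle
(111,157,314): 111+157 ≤ 314, not a triangle
2 of the 6 are right.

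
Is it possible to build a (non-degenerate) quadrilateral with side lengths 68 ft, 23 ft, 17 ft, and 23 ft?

No

For a quadrilateral, each side must be shorter than the sum of the others.
Here the longest side is 68, but the remaining 3 sides sum to only 63.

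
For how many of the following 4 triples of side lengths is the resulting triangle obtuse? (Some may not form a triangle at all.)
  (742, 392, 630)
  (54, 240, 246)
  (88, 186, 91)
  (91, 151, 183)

1

(742,392,630): 392²+630² = 550564 = 742² → right
(54,240,246): 54²+240² = 60516 = 246² → right
(88,186,91): 88+91 ≤ 186, not a triangle
(91,151,183): 91²+151² = 31082 < 33489 = 183² → obtuse
1 of the 4 is obtuse.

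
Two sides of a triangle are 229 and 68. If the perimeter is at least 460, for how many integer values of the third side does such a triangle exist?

134

Triangle inequality: 161 < x < 297. Perimeter ≥ 460 gives x ≥ 460 − 229 − 68 = 163.
So 163 ≤ x < 297; integers 163 through 296: 134 values.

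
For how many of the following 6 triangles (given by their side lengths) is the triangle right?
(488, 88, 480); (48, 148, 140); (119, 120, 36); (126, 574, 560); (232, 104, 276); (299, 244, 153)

3

(488,88,480): 88²+480² = 238144 = 488² → right
(48,148,140): 48²+140² = 21904 = 148² → right
(119,120,36): 36²+119² = 15457 > 14400 = 120² → acute
(126,574,560): 126²+560² = 329476 = 574² → right
(232,104,276): 104²+232² = 64640 < 76176 = 276² → obtuse
(299,244,153): 153²+244² = 82945 < 89401 = 299² → obtuse
3 of the 6 are right.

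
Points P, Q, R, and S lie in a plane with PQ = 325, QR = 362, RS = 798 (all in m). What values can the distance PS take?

The maximum is all hops collinear in one direction: 325 + 362 + 798 = 1485.
The longest hop is 798; the others sum to 687. Folding the others back against it leaves at least 798 − 687 = 111.

111 ≤ PS ≤ 1485 m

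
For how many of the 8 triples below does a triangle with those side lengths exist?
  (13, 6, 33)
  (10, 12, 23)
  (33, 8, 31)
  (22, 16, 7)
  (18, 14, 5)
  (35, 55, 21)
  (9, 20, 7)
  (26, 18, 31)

(6,13,33): 6+13 ≤ 33 → not valid
(10,12,23): 10+12 ≤ 23 → not valid
(8,31,33): 8+31 > 33 → valid
(7,16,22): 7+16 > 22 → valid
(5,14,18): 5+14 > 18 → valid
(21,35,55): 21+35 > 55 → valid
(7,9,20): 7+9 ≤ 20 → not valid
(18,26,31): 18+26 > 31 → valid
5 of the 8 triples form a triangle.

5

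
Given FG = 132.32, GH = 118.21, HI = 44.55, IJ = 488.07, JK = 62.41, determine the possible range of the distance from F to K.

130.58 ≤ FK ≤ 845.56

The maximum is all hops collinear in one direction: 132.32 + 118.21 + 44.55 + 488.07 + 62.41 = 845.56.
The longest hop is 488.07; the others sum to 357.49. Folding the others back against it leaves at least 488.07 − 357.49 = 130.58.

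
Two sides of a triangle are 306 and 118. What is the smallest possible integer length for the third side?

189

The third side must be strictly greater than |306 − 118| = 188.
The smallest integer above 188 is 189.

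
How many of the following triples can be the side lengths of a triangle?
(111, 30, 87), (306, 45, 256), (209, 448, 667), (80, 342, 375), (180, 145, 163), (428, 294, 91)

3

(30,87,111): 30+87 > 111 → valid
(45,256,306): 45+256 ≤ 306 → not valid
(209,448,667): 209+448 ≤ 667 → not valid
(80,342,375): 80+342 > 375 → valid
(145,163,180): 145+163 > 180 → valid
(91,294,428): 91+294 ≤ 428 → not valid
3 of the 6 triples form a triangle.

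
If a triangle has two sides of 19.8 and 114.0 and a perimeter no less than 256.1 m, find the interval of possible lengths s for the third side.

122.3 ≤ s < 133.8

Triangle inequality alone gives 94.2 < s < 133.8.
The perimeter condition gives s ≥ 256.1 − 19.8 − 114.0 = 122.3.
Intersecting the two: 122.3 ≤ s < 133.8.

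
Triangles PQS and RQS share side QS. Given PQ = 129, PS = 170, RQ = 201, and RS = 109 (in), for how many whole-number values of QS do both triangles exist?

From triangle PQS: 41 < QS < 299.
From triangle RQS: 92 < QS < 310.
Intersection: 92 < QS < 299, so integers 93 through 298: 206 values.

206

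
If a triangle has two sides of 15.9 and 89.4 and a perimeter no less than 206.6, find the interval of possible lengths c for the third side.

101.3 ≤ c < 105.3

Triangle inequality alone gives 73.5 < c < 105.3.
The perimeter condition gives c ≥ 206.6 − 15.9 − 89.4 = 101.3.
Intersecting the two: 101.3 ≤ c < 105.3.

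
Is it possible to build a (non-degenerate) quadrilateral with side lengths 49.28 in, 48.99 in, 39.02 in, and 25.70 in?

A quadrilateral exists iff every side is shorter than the sum of the others — equivalently, the longest side is less than the sum of the rest.
Longest side 49.28 < 113.71 (sum of the remaining 3), so yes.

Yes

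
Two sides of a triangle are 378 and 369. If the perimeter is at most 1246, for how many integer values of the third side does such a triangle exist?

Triangle inequality: 9 < x < 747. Perimeter ≤ 1246 gives x ≤ 1246 − 378 − 369 = 499.
So 9 < x ≤ 499; integers 10 through 499: 490 values.

490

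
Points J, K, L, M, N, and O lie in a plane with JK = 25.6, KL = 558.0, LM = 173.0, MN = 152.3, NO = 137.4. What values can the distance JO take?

The maximum is all hops collinear in one direction: 25.6 + 558.0 + 173.0 + 152.3 + 137.4 = 1046.3.
The longest hop is 558.0; the others sum to 488.3. Folding the others back against it leaves at least 558.0 − 488.3 = 69.7.

69.7 ≤ JO ≤ 1046.3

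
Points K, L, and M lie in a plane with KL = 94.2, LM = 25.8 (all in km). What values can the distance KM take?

68.4 ≤ KM ≤ 120.0 km

By the triangle inequality, |94.2 − 25.8| ≤ KM ≤ 94.2 + 25.8.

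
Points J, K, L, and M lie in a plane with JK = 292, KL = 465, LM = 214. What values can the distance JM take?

The maximum is all hops collinear in one direction: 292 + 465 + 214 = 971.
The longest hop is 465; the others sum to 506. Since 465 ≤ 506, the path can fold back on itself completely, so the minimum distance is 0.

0 ≤ JM ≤ 971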